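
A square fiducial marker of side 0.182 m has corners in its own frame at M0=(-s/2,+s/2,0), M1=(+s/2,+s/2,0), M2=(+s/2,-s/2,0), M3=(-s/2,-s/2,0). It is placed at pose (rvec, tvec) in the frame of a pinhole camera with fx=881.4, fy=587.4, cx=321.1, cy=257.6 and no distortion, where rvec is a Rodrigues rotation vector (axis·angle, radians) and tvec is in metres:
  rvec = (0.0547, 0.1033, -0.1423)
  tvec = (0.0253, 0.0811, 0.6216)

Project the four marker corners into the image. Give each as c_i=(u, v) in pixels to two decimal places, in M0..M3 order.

c0=(250.15, 427.34) c1=(504.24, 408.63) c2=(468.72, 236.85) c3=(212.26, 261.14)

Intrinsics K: fx=881.4, fy=587.4, cx=321.1, cy=257.6
Marker side s = 0.182 m; corners in marker frame (Z=0):
  M0 = (-0.0910, +0.0910, 0)
  M1 = (+0.0910, +0.0910, 0)
  M2 = (+0.0910, -0.0910, 0)
  M3 = (-0.0910, -0.0910, 0)
rvec = (0.0547, 0.1033, -0.1423), |rvec| = θ = 0.18415 rad = 10.551°
Rodrigues: sinθ=0.18311, 1−cosθ=0.01691; R = I + sinθ·[k]× + (1−cosθ)·[k]×²:
    [+0.98458 +0.14431 +0.09884]
    [-0.13868 +0.98841 -0.06172]
    [-0.10660 +0.04706 +0.99319]
t = (0.0253, 0.0811, 0.6216) m
M0: Pc = R·M0+t = (-0.05116, +0.18367, +0.63558); u = 881.4·(-0.05116)/0.63558 + 321.1 = 250.1472, v = 587.4·(+0.18367)/0.63558 + 257.6 = 427.3418
M1: Pc = R·M1+t = (+0.12803, +0.15843, +0.61618); u = 881.4·(+0.12803)/0.61618 + 321.1 = 504.2364, v = 587.4·(+0.15843)/0.61618 + 257.6 = 408.6255
M2: Pc = R·M2+t = (+0.10176, -0.02147, +0.60762); u = 881.4·(+0.10176)/0.60762 + 321.1 = 468.7181, v = 587.4·(-0.02147)/0.60762 + 257.6 = 236.8488
M3: Pc = R·M3+t = (-0.07743, +0.00377, +0.62702); u = 881.4·(-0.07743)/0.62702 + 321.1 = 212.2569, v = 587.4·(+0.00377)/0.62702 + 257.6 = 261.1359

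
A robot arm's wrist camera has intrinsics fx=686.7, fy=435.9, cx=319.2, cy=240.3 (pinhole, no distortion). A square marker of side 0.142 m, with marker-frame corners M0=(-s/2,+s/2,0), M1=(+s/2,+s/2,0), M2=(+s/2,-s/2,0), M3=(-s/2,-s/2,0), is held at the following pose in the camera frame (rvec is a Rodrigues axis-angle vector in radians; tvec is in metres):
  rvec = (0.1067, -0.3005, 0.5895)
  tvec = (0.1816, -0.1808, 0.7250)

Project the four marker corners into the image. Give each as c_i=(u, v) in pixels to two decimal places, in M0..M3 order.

c0=(402.77, 141.38) c1=(500.77, 191.12) c2=(574.67, 122.36) c3=(481.02, 68.19)

Intrinsics K: fx=686.7, fy=435.9, cx=319.2, cy=240.3
Marker side s = 0.142 m; corners in marker frame (Z=0):
  M0 = (-0.0710, +0.0710, 0)
  M1 = (+0.0710, +0.0710, 0)
  M2 = (+0.0710, -0.0710, 0)
  M3 = (-0.0710, -0.0710, 0)
rvec = (0.1067, -0.3005, 0.5895), |rvec| = θ = 0.67022 rad = 38.401°
Rodrigues: sinθ=0.62116, 1−cosθ=0.21632; R = I + sinθ·[k]× + (1−cosθ)·[k]×²:
    [+0.78917 -0.56179 -0.24821]
    [+0.53091 +0.82717 -0.18420]
    [+0.30879 +0.01358 +0.95103]
t = (0.1816, -0.1808, 0.7250) m
M0: Pc = R·M0+t = (+0.08568, -0.15977, +0.70404); u = 686.7·(+0.08568)/0.70404 + 319.2 = 402.7719, v = 435.9·(-0.15977)/0.70404 + 240.3 = 141.3828
M1: Pc = R·M1+t = (+0.19774, -0.08438, +0.74789); u = 686.7·(+0.19774)/0.74789 + 319.2 = 500.7655, v = 435.9·(-0.08438)/0.74789 + 240.3 = 191.1219
M2: Pc = R·M2+t = (+0.27752, -0.20183, +0.74596); u = 686.7·(+0.27752)/0.74596 + 319.2 = 574.6715, v = 435.9·(-0.20183)/0.74596 + 240.3 = 122.3584
M3: Pc = R·M3+t = (+0.16546, -0.27722, +0.70211); u = 686.7·(+0.16546)/0.70211 + 319.2 = 481.0243, v = 435.9·(-0.27722)/0.70211 + 240.3 = 68.1881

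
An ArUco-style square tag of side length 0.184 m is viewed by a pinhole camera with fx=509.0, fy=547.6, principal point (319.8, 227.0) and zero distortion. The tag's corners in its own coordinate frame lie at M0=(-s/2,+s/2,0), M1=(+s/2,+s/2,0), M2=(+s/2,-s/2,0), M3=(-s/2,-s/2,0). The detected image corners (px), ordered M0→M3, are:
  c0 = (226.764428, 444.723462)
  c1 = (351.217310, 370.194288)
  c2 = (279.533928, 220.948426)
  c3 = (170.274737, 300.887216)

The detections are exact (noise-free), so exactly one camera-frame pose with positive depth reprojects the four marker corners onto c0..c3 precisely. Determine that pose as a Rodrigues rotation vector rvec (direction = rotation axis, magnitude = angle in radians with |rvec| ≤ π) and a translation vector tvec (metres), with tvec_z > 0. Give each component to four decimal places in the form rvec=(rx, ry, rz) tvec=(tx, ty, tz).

Intrinsics K: fx=509.0, fy=547.6, cx=319.8, cy=227.0
Marker side s = 0.184 m; corners in marker frame (Z=0):
  M0 = (-0.0920, +0.0920, 0)
  M1 = (+0.0920, +0.0920, 0)
  M2 = (+0.0920, -0.0920, 0)
  M3 = (-0.0920, -0.0920, 0)
Detected image corners:
  c0 = (226.764428, 444.723462) px
  c1 = (351.217310, 370.194288) px
  c2 = (279.533928, 220.948426) px
  c3 = (170.274737, 300.887216) px
Planar DLT: solve 8×8 A·h = b for H (H[2,2]=1):
  H  [+519.10086 +227.68537 +253.19352]
  H  [-568.94216 +641.14600 +332.64789]
  H  [-0.44456 -0.46283 +1.00000]
B = K⁻¹H; ‖b₁‖=1.617384, ‖b₂‖=1.617384; λ = 2/(‖b₁‖+‖b₂‖) = 0.618282, sign → tz>0 ⇒ λ=+0.618282
r₁ = λ·B[:,0] = (+0.80325,-0.52844,-0.27486); r₂ = λ·B[:,1] = (+0.45636,+0.84253,-0.28616)
r₃ = r₁×r₂ = (+0.38280,+0.10442,+0.91791); SVD([r₁ r₂ r₃]) → R = UVᵀ:
  R  [+0.80325 +0.45636 +0.38280]
  R  [-0.52844 +0.84253 +0.10442]
  R  [-0.27486 -0.28616 +0.91791]
t = (-0.08091, +0.11928, +0.61828) m
tr R = 2.563684; θ = arccos((tr R − 1)/2) = 0.673182 rad = 38.570°
axis k = ((R−Rᵀ)₃₂, (R−Rᵀ)₁₃, (R−Rᵀ)₂₁) / (2 sinθ) = (-0.313225, +0.527412, -0.789764)
rvec = θ·k = (-0.210857, +0.355044, -0.531654)

rvec=(-0.2109, 0.3550, -0.5317) tvec=(-0.0809, 0.1193, 0.6183)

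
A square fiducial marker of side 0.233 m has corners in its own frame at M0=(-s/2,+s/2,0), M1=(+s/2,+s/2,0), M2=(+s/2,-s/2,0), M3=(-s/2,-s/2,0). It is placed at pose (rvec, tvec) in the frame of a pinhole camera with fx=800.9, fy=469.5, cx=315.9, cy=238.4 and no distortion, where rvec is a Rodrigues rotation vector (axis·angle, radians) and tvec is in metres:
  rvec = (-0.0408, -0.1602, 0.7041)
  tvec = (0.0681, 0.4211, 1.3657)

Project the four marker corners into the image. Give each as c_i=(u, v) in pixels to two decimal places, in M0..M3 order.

Intrinsics K: fx=800.9, fy=469.5, cx=315.9, cy=238.4
Marker side s = 0.233 m; corners in marker frame (Z=0):
  M0 = (-0.1165, +0.1165, 0)
  M1 = (+0.1165, +0.1165, 0)
  M2 = (+0.1165, -0.1165, 0)
  M3 = (-0.1165, -0.1165, 0)
rvec = (-0.0408, -0.1602, 0.7041), |rvec| = θ = 0.72325 rad = 41.439°
Rodrigues: sinθ=0.66182, 1−cosθ=0.25034; R = I + sinθ·[k]× + (1−cosθ)·[k]×²:
    [+0.75046 -0.64117 -0.16034]
    [+0.64743 +0.76194 -0.01665]
    [+0.13285 -0.09132 +0.98692]
t = (0.0681, 0.4211, 1.3657) m
M0: Pc = R·M0+t = (-0.09403, +0.43444, +1.33958); u = 800.9·(-0.09403)/1.33958 + 315.9 = 259.6851, v = 469.5·(+0.43444)/1.33958 + 238.4 = 390.6636
M1: Pc = R·M1+t = (+0.08083, +0.58529, +1.37054); u = 800.9·(+0.08083)/1.37054 + 315.9 = 363.1355, v = 469.5·(+0.58529)/1.37054 + 238.4 = 438.9012
M2: Pc = R·M2+t = (+0.23023, +0.40776, +1.39182); u = 800.9·(+0.23023)/1.39182 + 315.9 = 448.3797, v = 469.5·(+0.40776)/1.39182 + 238.4 = 375.9491
M3: Pc = R·M3+t = (+0.05537, +0.25691, +1.36086); u = 800.9·(+0.05537)/1.36086 + 315.9 = 348.4856, v = 469.5·(+0.25691)/1.36086 + 238.4 = 327.0338

c0=(259.69, 390.66) c1=(363.14, 438.90) c2=(448.38, 375.95) c3=(348.49, 327.03)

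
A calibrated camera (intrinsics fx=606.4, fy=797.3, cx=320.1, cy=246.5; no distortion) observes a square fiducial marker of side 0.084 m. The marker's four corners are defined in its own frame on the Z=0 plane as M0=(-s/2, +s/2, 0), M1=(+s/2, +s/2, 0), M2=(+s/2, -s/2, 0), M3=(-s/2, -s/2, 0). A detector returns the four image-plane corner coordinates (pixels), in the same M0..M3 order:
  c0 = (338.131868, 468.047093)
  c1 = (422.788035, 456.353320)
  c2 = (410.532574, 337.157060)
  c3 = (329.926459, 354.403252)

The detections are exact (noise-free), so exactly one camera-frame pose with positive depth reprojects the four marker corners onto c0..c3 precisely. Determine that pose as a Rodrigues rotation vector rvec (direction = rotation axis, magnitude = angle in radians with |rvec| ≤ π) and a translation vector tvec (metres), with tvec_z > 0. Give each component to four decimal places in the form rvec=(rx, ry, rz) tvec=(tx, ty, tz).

rvec=(-0.2759, 0.4043, -0.1504) tvec=(0.0518, 0.1140, 0.5812)

Intrinsics K: fx=606.4, fy=797.3, cx=320.1, cy=246.5
Marker side s = 0.084 m; corners in marker frame (Z=0):
  M0 = (-0.0420, +0.0420, 0)
  M1 = (+0.0420, +0.0420, 0)
  M2 = (+0.0420, -0.0420, 0)
  M3 = (-0.0420, -0.0420, 0)
Detected image corners:
  c0 = (338.131868, 468.047093) px
  c1 = (422.788035, 456.353320) px
  c2 = (410.532574, 337.157060) px
  c3 = (329.926459, 354.403252) px
Planar DLT: solve 8×8 A·h = b for H (H[2,2]=1):
  H  [+746.50250 -68.55538 +374.14191]
  H  [-427.71671 +1180.89180 +402.94613]
  H  [-0.63059 -0.50542 +1.00000]
B = K⁻¹H; ‖b₁‖=1.720489, ‖b₂‖=1.720489; λ = 2/(‖b₁‖+‖b₂‖) = 0.581230, sign → tz>0 ⇒ λ=+0.581230
r₁ = λ·B[:,0] = (+0.90899,-0.19849,-0.36652); r₂ = λ·B[:,1] = (+0.08936,+0.95169,-0.29377)
r₃ = r₁×r₂ = (+0.40712,+0.23428,+0.88282); SVD([r₁ r₂ r₃]) → R = UVᵀ:
  R  [+0.90899 +0.08936 +0.40712]
  R  [-0.19849 +0.95169 +0.23428]
  R  [-0.36652 -0.29377 +0.88282]
t = (+0.05180, +0.11405, +0.58123) m
tr R = 2.743499; θ = arccos((tr R − 1)/2) = 0.512035 rad = 29.337°
axis k = ((R−Rᵀ)₃₂, (R−Rᵀ)₁₃, (R−Rᵀ)₂₁) / (2 sinθ) = (-0.538875, +0.789508, -0.293752)
rvec = θ·k = (-0.275923, +0.404256, -0.150411)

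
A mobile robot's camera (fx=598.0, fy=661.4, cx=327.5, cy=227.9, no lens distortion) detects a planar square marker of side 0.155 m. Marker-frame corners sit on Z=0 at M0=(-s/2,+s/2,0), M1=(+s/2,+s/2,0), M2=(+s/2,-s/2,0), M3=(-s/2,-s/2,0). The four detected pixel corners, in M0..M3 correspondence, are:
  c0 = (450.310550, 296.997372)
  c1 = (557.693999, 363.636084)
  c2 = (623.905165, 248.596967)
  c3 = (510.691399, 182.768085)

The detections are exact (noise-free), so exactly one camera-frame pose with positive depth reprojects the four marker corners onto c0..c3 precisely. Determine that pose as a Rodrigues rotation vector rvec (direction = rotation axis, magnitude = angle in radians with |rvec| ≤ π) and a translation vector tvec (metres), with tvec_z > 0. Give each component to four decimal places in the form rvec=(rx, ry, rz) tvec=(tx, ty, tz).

Intrinsics K: fx=598.0, fy=661.4, cx=327.5, cy=227.9
Marker side s = 0.155 m; corners in marker frame (Z=0):
  M0 = (-0.0775, +0.0775, 0)
  M1 = (+0.0775, +0.0775, 0)
  M2 = (+0.0775, -0.0775, 0)
  M3 = (-0.0775, -0.0775, 0)
Detected image corners:
  c0 = (450.310550, 296.997372) px
  c1 = (557.693999, 363.636084) px
  c2 = (623.905165, 248.596967) px
  c3 = (510.691399, 182.768085) px
Planar DLT: solve 8×8 A·h = b for H (H[2,2]=1):
  H  [+613.66122 -281.43150 +534.29153]
  H  [+377.62086 +804.09434 +273.58240]
  H  [-0.18220 +0.23647 +1.00000]
B = K⁻¹H; ‖b₁‖=1.304847, ‖b₂‖=1.304847; λ = 2/(‖b₁‖+‖b₂‖) = 0.766373, sign → tz>0 ⇒ λ=+0.766373
r₁ = λ·B[:,0] = (+0.86292,+0.48567,-0.13964); r₂ = λ·B[:,1] = (-0.45992,+0.86927,+0.18122)
r₃ = r₁×r₂ = (+0.20940,-0.09216,+0.97348); SVD([r₁ r₂ r₃]) → R = UVᵀ:
  R  [+0.86292 -0.45992 +0.20940]
  R  [+0.48567 +0.86927 -0.09216]
  R  [-0.13964 +0.18122 +0.97348]
t = (+0.26502, +0.05293, +0.76637) m
tr R = 2.705667; θ = arccos((tr R − 1)/2) = 0.549409 rad = 31.479°
axis k = ((R−Rᵀ)₃₂, (R−Rᵀ)₁₃, (R−Rᵀ)₂₁) / (2 sinθ) = (+0.261768, +0.334206, +0.905419)
rvec = θ·k = (+0.143818, +0.183616, +0.497445)

rvec=(0.1438, 0.1836, 0.4974) tvec=(0.2650, 0.0529, 0.7664)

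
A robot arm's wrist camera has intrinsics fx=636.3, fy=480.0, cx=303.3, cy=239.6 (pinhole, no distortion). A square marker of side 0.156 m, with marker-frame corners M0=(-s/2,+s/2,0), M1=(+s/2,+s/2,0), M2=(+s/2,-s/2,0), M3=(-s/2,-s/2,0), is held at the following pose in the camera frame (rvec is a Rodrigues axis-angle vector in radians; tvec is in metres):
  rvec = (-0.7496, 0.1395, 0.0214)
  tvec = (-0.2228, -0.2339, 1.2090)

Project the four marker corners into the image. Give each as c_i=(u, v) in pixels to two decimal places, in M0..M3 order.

Intrinsics K: fx=636.3, fy=480.0, cx=303.3, cy=239.6
Marker side s = 0.156 m; corners in marker frame (Z=0):
  M0 = (-0.0780, +0.0780, 0)
  M1 = (+0.0780, +0.0780, 0)
  M2 = (+0.0780, -0.0780, 0)
  M3 = (-0.0780, -0.0780, 0)
rvec = (-0.7496, 0.1395, 0.0214), |rvec| = θ = 0.76277 rad = 43.704°
Rodrigues: sinθ=0.69093, 1−cosθ=0.27708; R = I + sinθ·[k]× + (1−cosθ)·[k]×²:
    [+0.99051 -0.06918 +0.11872]
    [-0.03041 +0.73219 +0.68042]
    [-0.13400 -0.67758 +0.72314]
t = (-0.2228, -0.2339, 1.2090) m
M0: Pc = R·M0+t = (-0.30546, -0.17442, +1.16660); u = 636.3·(-0.30546)/1.16660 + 303.3 = 136.6947, v = 480.0·(-0.17442)/1.16660 + 239.6 = 167.8359
M1: Pc = R·M1+t = (-0.15094, -0.17916, +1.14570); u = 636.3·(-0.15094)/1.14570 + 303.3 = 219.4727, v = 480.0·(-0.17916)/1.14570 + 239.6 = 164.5388
M2: Pc = R·M2+t = (-0.14014, -0.29338, +1.25140); u = 636.3·(-0.14014)/1.25140 + 303.3 = 232.0410, v = 480.0·(-0.29338)/1.25140 + 239.6 = 127.0668
M3: Pc = R·M3+t = (-0.29466, -0.28864, +1.27230); u = 636.3·(-0.29466)/1.27230 + 303.3 = 155.9337, v = 480.0·(-0.28864)/1.27230 + 239.6 = 130.7057

c0=(136.69, 167.84) c1=(219.47, 164.54) c2=(232.04, 127.07) c3=(155.93, 130.71)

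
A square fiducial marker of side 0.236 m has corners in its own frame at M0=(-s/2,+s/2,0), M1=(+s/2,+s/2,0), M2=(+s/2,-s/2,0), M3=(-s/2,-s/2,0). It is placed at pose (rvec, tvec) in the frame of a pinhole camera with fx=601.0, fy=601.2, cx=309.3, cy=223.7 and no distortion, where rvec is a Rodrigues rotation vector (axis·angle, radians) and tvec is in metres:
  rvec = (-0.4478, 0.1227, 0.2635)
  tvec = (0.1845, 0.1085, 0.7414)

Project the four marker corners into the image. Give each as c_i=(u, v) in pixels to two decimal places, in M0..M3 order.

Intrinsics K: fx=601.0, fy=601.2, cx=309.3, cy=223.7
Marker side s = 0.236 m; corners in marker frame (Z=0):
  M0 = (-0.1180, +0.1180, 0)
  M1 = (+0.1180, +0.1180, 0)
  M2 = (+0.1180, -0.1180, 0)
  M3 = (-0.1180, -0.1180, 0)
rvec = (-0.4478, 0.1227, 0.2635), |rvec| = θ = 0.53387 rad = 30.588°
Rodrigues: sinθ=0.50886, 1−cosθ=0.13915; R = I + sinθ·[k]× + (1−cosθ)·[k]×²:
    [+0.95875 -0.27799 +0.05934]
    [+0.22433 +0.86820 +0.44262]
    [-0.17456 -0.41104 +0.89475]
t = (0.1845, 0.1085, 0.7414) m
M0: Pc = R·M0+t = (+0.03857, +0.18448, +0.71350); u = 601.0·(+0.03857)/0.71350 + 309.3 = 341.7846, v = 601.2·(+0.18448)/0.71350 + 223.7 = 379.1416
M1: Pc = R·M1+t = (+0.26483, +0.23742, +0.67230); u = 601.0·(+0.26483)/0.67230 + 309.3 = 546.0445, v = 601.2·(+0.23742)/0.67230 + 223.7 = 436.0107
M2: Pc = R·M2+t = (+0.33043, +0.03252, +0.76930); u = 601.0·(+0.33043)/0.76930 + 309.3 = 567.4440, v = 601.2·(+0.03252)/0.76930 + 223.7 = 249.1172
M3: Pc = R·M3+t = (+0.10417, -0.02042, +0.81050); u = 601.0·(+0.10417)/0.81050 + 309.3 = 386.5437, v = 601.2·(-0.02042)/0.81050 + 223.7 = 208.5542

c0=(341.78, 379.14) c1=(546.04, 436.01) c2=(567.44, 249.12) c3=(386.54, 208.55)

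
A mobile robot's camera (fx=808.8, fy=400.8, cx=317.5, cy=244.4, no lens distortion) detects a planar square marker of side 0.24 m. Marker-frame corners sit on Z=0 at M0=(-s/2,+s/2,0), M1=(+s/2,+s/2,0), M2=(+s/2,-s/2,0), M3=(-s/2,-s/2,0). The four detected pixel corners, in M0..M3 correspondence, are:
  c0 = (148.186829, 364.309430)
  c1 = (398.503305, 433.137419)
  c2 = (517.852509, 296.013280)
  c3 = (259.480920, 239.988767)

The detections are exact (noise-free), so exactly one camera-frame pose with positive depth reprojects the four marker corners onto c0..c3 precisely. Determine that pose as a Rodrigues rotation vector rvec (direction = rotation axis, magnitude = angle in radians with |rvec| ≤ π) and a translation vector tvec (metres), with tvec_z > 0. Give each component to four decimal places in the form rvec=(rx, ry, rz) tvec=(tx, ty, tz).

Intrinsics K: fx=808.8, fy=400.8, cx=317.5, cy=244.4
Marker side s = 0.24 m; corners in marker frame (Z=0):
  M0 = (-0.1200, +0.1200, 0)
  M1 = (+0.1200, +0.1200, 0)
  M2 = (+0.1200, -0.1200, 0)
  M3 = (-0.1200, -0.1200, 0)
Detected image corners:
  c0 = (148.186829, 364.309430) px
  c1 = (398.503305, 433.137419) px
  c2 = (517.852509, 296.013280) px
  c3 = (259.480920, 239.988767) px
Planar DLT: solve 8×8 A·h = b for H (H[2,2]=1):
  H  [+931.66779 -494.16878 +325.39787]
  H  [+130.87033 +528.89250 +331.56949]
  H  [-0.38726 -0.04363 +1.00000]
B = K⁻¹H; ‖b₁‖=1.472013, ‖b₂‖=1.472013; λ = 2/(‖b₁‖+‖b₂‖) = 0.679342, sign → tz>0 ⇒ λ=+0.679342
r₁ = λ·B[:,0] = (+0.88582,+0.38224,-0.26309); r₂ = λ·B[:,1] = (-0.40344,+0.91453,-0.02964)
r₃ = r₁×r₂ = (+0.22927,+0.13239,+0.96432); SVD([r₁ r₂ r₃]) → R = UVᵀ:
  R  [+0.88582 -0.40344 +0.22927]
  R  [+0.38224 +0.91453 +0.13239]
  R  [-0.26309 -0.02964 +0.96432]
t = (+0.00663, +0.14775, +0.67934) m
tr R = 2.764664; θ = arccos((tr R − 1)/2) = 0.490002 rad = 28.075°
axis k = ((R−Rᵀ)₃₂, (R−Rᵀ)₁₃, (R−Rᵀ)₂₁) / (2 sinθ) = (-0.172146, +0.523082, +0.834716)
rvec = θ·k = (-0.084352, +0.256311, +0.409012)

rvec=(-0.0844, 0.2563, 0.4090) tvec=(0.0066, 0.1477, 0.6793)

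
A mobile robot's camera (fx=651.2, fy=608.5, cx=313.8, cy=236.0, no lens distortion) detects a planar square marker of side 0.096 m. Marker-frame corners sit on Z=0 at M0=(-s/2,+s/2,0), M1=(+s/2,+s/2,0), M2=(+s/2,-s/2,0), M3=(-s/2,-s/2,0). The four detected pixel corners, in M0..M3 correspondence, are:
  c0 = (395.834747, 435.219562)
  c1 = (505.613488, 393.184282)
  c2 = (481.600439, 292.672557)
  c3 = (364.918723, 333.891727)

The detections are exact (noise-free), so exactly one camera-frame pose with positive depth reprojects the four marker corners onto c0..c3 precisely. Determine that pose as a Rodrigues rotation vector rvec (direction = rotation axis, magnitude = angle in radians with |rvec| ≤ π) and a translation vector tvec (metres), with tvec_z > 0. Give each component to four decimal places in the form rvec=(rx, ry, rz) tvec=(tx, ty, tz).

rvec=(0.2569, -0.2027, -0.3075) tvec=(0.0954, 0.1057, 0.4993)

Intrinsics K: fx=651.2, fy=608.5, cx=313.8, cy=236.0
Marker side s = 0.096 m; corners in marker frame (Z=0):
  M0 = (-0.0480, +0.0480, 0)
  M1 = (+0.0480, +0.0480, 0)
  M2 = (+0.0480, -0.0480, 0)
  M3 = (-0.0480, -0.0480, 0)
Detected image corners:
  c0 = (395.834747, 435.219562) px
  c1 = (505.613488, 393.184282) px
  c2 = (481.600439, 292.672557) px
  c3 = (364.918723, 333.891727) px
Planar DLT: solve 8×8 A·h = b for H (H[2,2]=1):
  H  [+1316.03574 +529.69842 +438.21531]
  H  [-319.26375 +1254.41053 +364.78088]
  H  [+0.31469 +0.55871 +1.00000]
B = K⁻¹H; ‖b₁‖=2.002885, ‖b₂‖=2.002885; λ = 2/(‖b₁‖+‖b₂‖) = 0.499280, sign → tz>0 ⇒ λ=+0.499280
r₁ = λ·B[:,0] = (+0.93330,-0.32290,+0.15712); r₂ = λ·B[:,1] = (+0.27170,+0.92107,+0.27895)
r₃ = r₁×r₂ = (-0.23479,-0.21766,+0.94736); SVD([r₁ r₂ r₃]) → R = UVᵀ:
  R  [+0.93330 +0.27170 -0.23479]
  R  [-0.32290 +0.92107 -0.21766]
  R  [+0.15712 +0.27895 +0.94736]
t = (+0.09539, +0.10567, +0.49928) m
tr R = 2.801731; θ = arccos((tr R − 1)/2) = 0.449037 rad = 25.728°
axis k = ((R−Rᵀ)₃₂, (R−Rᵀ)₁₃, (R−Rᵀ)₂₁) / (2 sinθ) = (+0.572004, -0.451409, -0.684866)
rvec = θ·k = (+0.256851, -0.202699, -0.307530)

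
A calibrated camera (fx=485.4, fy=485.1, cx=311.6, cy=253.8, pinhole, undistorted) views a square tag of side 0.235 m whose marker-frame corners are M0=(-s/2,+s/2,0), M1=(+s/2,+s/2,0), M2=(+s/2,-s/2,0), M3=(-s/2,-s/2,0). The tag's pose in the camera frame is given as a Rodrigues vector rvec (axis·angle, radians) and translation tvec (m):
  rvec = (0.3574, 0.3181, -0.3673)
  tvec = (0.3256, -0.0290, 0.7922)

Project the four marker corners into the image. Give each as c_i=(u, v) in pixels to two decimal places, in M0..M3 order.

Intrinsics K: fx=485.4, fy=485.1, cx=311.6, cy=253.8
Marker side s = 0.235 m; corners in marker frame (Z=0):
  M0 = (-0.1175, +0.1175, 0)
  M1 = (+0.1175, +0.1175, 0)
  M2 = (+0.1175, -0.1175, 0)
  M3 = (-0.1175, -0.1175, 0)
rvec = (0.3574, 0.3181, -0.3673), |rvec| = θ = 0.60318 rad = 34.560°
Rodrigues: sinθ=0.56727, 1−cosθ=0.17647; R = I + sinθ·[k]× + (1−cosθ)·[k]×²:
    [+0.88549 +0.40057 +0.23549]
    [-0.29029 +0.87261 -0.39279]
    [-0.36283 +0.27945 +0.88897]
t = (0.3256, -0.0290, 0.7922) m
M0: Pc = R·M0+t = (+0.26862, +0.10764, +0.86767); u = 485.4·(+0.26862)/0.86767 + 311.6 = 461.8756, v = 485.1·(+0.10764)/0.86767 + 253.8 = 313.9803
M1: Pc = R·M1+t = (+0.47671, +0.03942, +0.78240); u = 485.4·(+0.47671)/0.78240 + 311.6 = 607.3504, v = 485.1·(+0.03942)/0.78240 + 253.8 = 278.2428
M2: Pc = R·M2+t = (+0.38258, -0.16564, +0.71673); u = 485.4·(+0.38258)/0.71673 + 311.6 = 570.6971, v = 485.1·(-0.16564)/0.71673 + 253.8 = 141.6908
M3: Pc = R·M3+t = (+0.17449, -0.09742, +0.80200); u = 485.4·(+0.17449)/0.80200 + 311.6 = 417.2070, v = 485.1·(-0.09742)/0.80200 + 253.8 = 194.8722

c0=(461.88, 313.98) c1=(607.35, 278.24) c2=(570.70, 141.69) c3=(417.21, 194.87)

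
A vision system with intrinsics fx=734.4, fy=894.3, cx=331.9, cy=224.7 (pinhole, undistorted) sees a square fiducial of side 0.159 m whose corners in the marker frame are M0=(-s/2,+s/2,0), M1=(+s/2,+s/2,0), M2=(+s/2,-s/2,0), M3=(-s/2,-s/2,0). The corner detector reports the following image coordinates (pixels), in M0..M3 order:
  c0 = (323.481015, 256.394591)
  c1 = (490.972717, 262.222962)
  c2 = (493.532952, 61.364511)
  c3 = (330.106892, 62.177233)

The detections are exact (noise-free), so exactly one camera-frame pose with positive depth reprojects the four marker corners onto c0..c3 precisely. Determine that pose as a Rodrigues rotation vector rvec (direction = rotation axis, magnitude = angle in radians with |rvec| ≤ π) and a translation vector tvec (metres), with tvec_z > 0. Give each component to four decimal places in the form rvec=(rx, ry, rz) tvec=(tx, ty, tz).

Intrinsics K: fx=734.4, fy=894.3, cx=331.9, cy=224.7
Marker side s = 0.159 m; corners in marker frame (Z=0):
  M0 = (-0.0795, +0.0795, 0)
  M1 = (+0.0795, +0.0795, 0)
  M2 = (+0.0795, -0.0795, 0)
  M3 = (-0.0795, -0.0795, 0)
Detected image corners:
  c0 = (323.481015, 256.394591) px
  c1 = (490.972717, 262.222962) px
  c2 = (493.532952, 61.364511) px
  c3 = (330.106892, 62.177233) px
Planar DLT: solve 8×8 A·h = b for H (H[2,2]=1):
  H  [+954.70200 -94.76845 +408.17541]
  H  [-18.11185 +1216.28598 +159.25983]
  H  [-0.20941 -0.16035 +1.00000]
B = K⁻¹H; ‖b₁‖=1.410619, ‖b₂‖=1.410619; λ = 2/(‖b₁‖+‖b₂‖) = 0.708909, sign → tz>0 ⇒ λ=+0.708909
r₁ = λ·B[:,0] = (+0.98865,+0.02294,-0.14845); r₂ = λ·B[:,1] = (-0.04011,+0.99271,-0.11368)
r₃ = r₁×r₂ = (+0.14476,+0.11834,+0.98236); SVD([r₁ r₂ r₃]) → R = UVᵀ:
  R  [+0.98865 -0.04011 +0.14476]
  R  [+0.02294 +0.99271 +0.11834]
  R  [-0.14845 -0.11368 +0.98236]
t = (+0.07363, -0.05187, +0.70891) m
tr R = 2.963726; θ = arccos((tr R − 1)/2) = 0.190745 rad = 10.929°
axis k = ((R−Rᵀ)₃₂, (R−Rᵀ)₁₃, (R−Rᵀ)₂₁) / (2 sinθ) = (-0.611886, +0.773272, +0.166272)
rvec = θ·k = (-0.116714, +0.147498, +0.031716)

rvec=(-0.1167, 0.1475, 0.0317) tvec=(0.0736, -0.0519, 0.7089)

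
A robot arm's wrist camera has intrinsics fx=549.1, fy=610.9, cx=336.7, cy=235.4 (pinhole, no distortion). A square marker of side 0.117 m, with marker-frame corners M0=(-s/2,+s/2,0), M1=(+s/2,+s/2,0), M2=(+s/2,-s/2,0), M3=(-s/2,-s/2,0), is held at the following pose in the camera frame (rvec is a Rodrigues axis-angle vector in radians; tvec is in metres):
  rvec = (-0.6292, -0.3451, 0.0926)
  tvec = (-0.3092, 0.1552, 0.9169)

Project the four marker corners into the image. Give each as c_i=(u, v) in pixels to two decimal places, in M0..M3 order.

c0=(106.40, 370.46) c1=(182.11, 380.39) c2=(191.87, 310.51) c3=(122.12, 298.79)

Intrinsics K: fx=549.1, fy=610.9, cx=336.7, cy=235.4
Marker side s = 0.117 m; corners in marker frame (Z=0):
  M0 = (-0.0585, +0.0585, 0)
  M1 = (+0.0585, +0.0585, 0)
  M2 = (+0.0585, -0.0585, 0)
  M3 = (-0.0585, -0.0585, 0)
rvec = (-0.6292, -0.3451, 0.0926), |rvec| = θ = 0.72358 rad = 41.458°
Rodrigues: sinθ=0.66207, 1−cosθ=0.25056; R = I + sinθ·[k]× + (1−cosθ)·[k]×²:
    [+0.93890 +0.01918 -0.34365]
    [+0.18864 +0.80644 +0.56042]
    [+0.28788 -0.59101 +0.75355]
t = (-0.3092, 0.1552, 0.9169) m
M0: Pc = R·M0+t = (-0.36300, +0.19134, +0.86548); u = 549.1·(-0.36300)/0.86548 + 336.7 = 106.3953, v = 610.9·(+0.19134)/0.86548 + 235.4 = 370.4575
M1: Pc = R·M1+t = (-0.25315, +0.21341, +0.89917); u = 549.1·(-0.25315)/0.89917 + 336.7 = 182.1062, v = 610.9·(+0.21341)/0.89917 + 235.4 = 380.3936
M2: Pc = R·M2+t = (-0.25540, +0.11906, +0.96832); u = 549.1·(-0.25540)/0.96832 + 336.7 = 191.8729, v = 610.9·(+0.11906)/0.96832 + 235.4 = 310.5131
M3: Pc = R·M3+t = (-0.36525, +0.09699, +0.93463); u = 549.1·(-0.36525)/0.93463 + 336.7 = 122.1155, v = 610.9·(+0.09699)/0.93463 + 235.4 = 298.7937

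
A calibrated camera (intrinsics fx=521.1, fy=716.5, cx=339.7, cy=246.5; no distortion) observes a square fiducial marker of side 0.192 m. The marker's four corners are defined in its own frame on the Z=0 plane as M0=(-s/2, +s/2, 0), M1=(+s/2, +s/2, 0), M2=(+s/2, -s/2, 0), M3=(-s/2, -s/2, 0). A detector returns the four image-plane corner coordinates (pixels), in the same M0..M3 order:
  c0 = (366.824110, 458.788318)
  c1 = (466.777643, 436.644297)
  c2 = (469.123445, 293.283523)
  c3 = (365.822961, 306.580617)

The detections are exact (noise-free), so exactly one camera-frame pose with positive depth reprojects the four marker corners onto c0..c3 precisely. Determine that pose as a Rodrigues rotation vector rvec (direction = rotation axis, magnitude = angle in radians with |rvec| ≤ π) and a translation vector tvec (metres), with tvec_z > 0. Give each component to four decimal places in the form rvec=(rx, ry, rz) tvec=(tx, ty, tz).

rvec=(0.1523, -0.3066, -0.0405) tvec=(0.1357, 0.1602, 0.8946)

Intrinsics K: fx=521.1, fy=716.5, cx=339.7, cy=246.5
Marker side s = 0.192 m; corners in marker frame (Z=0):
  M0 = (-0.0960, +0.0960, 0)
  M1 = (+0.0960, +0.0960, 0)
  M2 = (+0.0960, -0.0960, 0)
  M3 = (-0.0960, -0.0960, 0)
Detected image corners:
  c0 = (366.824110, 458.788318) px
  c1 = (466.777643, 436.644297) px
  c2 = (469.123445, 293.283523) px
  c3 = (365.822961, 306.580617) px
Planar DLT: solve 8×8 A·h = b for H (H[2,2]=1):
  H  [+667.91107 +68.68923 +418.75400]
  H  [+31.66346 +833.91840 +374.77364]
  H  [+0.33262 +0.17373 +1.00000]
B = K⁻¹H; ‖b₁‖=1.117847, ‖b₂‖=1.117847; λ = 2/(‖b₁‖+‖b₂‖) = 0.894576, sign → tz>0 ⇒ λ=+0.894576
r₁ = λ·B[:,0] = (+0.95263,-0.06284,+0.29756); r₂ = λ·B[:,1] = (+0.01661,+0.98771,+0.15541)
r₃ = r₁×r₂ = (-0.30366,-0.14311,+0.94197); SVD([r₁ r₂ r₃]) → R = UVᵀ:
  R  [+0.95263 +0.01661 -0.30366]
  R  [-0.06284 +0.98771 -0.14311]
  R  [+0.29756 +0.15541 +0.94197]
t = (+0.13571, +0.16015, +0.89458) m
tr R = 2.882313; θ = arccos((tr R − 1)/2) = 0.344760 rad = 19.753°
axis k = ((R−Rᵀ)₃₂, (R−Rᵀ)₁₃, (R−Rᵀ)₂₁) / (2 sinθ) = (+0.441647, -0.889458, -0.117528)
rvec = θ·k = (+0.152262, -0.306649, -0.040519)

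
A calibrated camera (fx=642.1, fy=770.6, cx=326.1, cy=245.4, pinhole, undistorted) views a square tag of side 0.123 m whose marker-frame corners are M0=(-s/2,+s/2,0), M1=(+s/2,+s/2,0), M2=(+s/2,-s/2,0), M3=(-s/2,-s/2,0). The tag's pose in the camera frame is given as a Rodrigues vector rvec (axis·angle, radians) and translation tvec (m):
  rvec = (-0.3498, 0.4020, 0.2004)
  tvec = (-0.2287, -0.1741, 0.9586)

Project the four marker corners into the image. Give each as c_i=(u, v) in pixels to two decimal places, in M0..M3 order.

c0=(126.69, 145.76) c1=(193.41, 152.77) c2=(219.86, 64.49) c3=(154.19, 62.22)

Intrinsics K: fx=642.1, fy=770.6, cx=326.1, cy=245.4
Marker side s = 0.123 m; corners in marker frame (Z=0):
  M0 = (-0.0615, +0.0615, 0)
  M1 = (+0.0615, +0.0615, 0)
  M2 = (+0.0615, -0.0615, 0)
  M3 = (-0.0615, -0.0615, 0)
rvec = (-0.3498, 0.4020, 0.2004), |rvec| = θ = 0.56932 rad = 32.620°
Rodrigues: sinθ=0.53906, 1−cosθ=0.15773; R = I + sinθ·[k]× + (1−cosθ)·[k]×²:
    [+0.90181 -0.25818 +0.34652]
    [+0.12132 +0.92091 +0.37041]
    [-0.41475 -0.29200 +0.86181]
t = (-0.2287, -0.1741, 0.9586) m
M0: Pc = R·M0+t = (-0.30004, -0.12492, +0.96615); u = 642.1·(-0.30004)/0.96615 + 326.1 = 126.6945, v = 770.6·(-0.12492)/0.96615 + 245.4 = 145.7599
M1: Pc = R·M1+t = (-0.18912, -0.11000, +0.91513); u = 642.1·(-0.18912)/0.91513 + 326.1 = 193.4073, v = 770.6·(-0.11000)/0.91513 + 245.4 = 152.7707
M2: Pc = R·M2+t = (-0.15736, -0.22328, +0.95105); u = 642.1·(-0.15736)/0.95105 + 326.1 = 219.8585, v = 770.6·(-0.22328)/0.95105 + 245.4 = 64.4889
M3: Pc = R·M3+t = (-0.26828, -0.23820, +1.00207); u = 642.1·(-0.26828)/1.00207 + 326.1 = 154.1902, v = 770.6·(-0.23820)/1.00207 + 245.4 = 62.2236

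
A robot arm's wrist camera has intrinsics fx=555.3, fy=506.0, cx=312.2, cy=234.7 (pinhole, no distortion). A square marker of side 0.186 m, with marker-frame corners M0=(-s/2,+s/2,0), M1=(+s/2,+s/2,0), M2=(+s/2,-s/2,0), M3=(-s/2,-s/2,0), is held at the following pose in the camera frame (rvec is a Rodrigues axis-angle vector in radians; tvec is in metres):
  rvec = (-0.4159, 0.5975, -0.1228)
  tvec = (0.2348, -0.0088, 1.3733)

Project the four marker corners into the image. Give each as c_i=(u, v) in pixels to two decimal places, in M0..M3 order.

Intrinsics K: fx=555.3, fy=506.0, cx=312.2, cy=234.7
Marker side s = 0.186 m; corners in marker frame (Z=0):
  M0 = (-0.0930, +0.0930, 0)
  M1 = (+0.0930, +0.0930, 0)
  M2 = (+0.0930, -0.0930, 0)
  M3 = (-0.0930, -0.0930, 0)
rvec = (-0.4159, 0.5975, -0.1228), |rvec| = θ = 0.73828 rad = 42.300°
Rodrigues: sinθ=0.67302, 1−cosθ=0.26037; R = I + sinθ·[k]× + (1−cosθ)·[k]×²:
    [+0.82226 -0.00676 +0.56908]
    [-0.23065 +0.91017 +0.34408]
    [-0.52028 -0.41418 +0.74683]
t = (0.2348, -0.0088, 1.3733) m
M0: Pc = R·M0+t = (+0.15770, +0.09730, +1.38317); u = 555.3·(+0.15770)/1.38317 + 312.2 = 375.5123, v = 506.0·(+0.09730)/1.38317 + 234.7 = 270.2936
M1: Pc = R·M1+t = (+0.31064, +0.05439, +1.28639); u = 555.3·(+0.31064)/1.28639 + 312.2 = 446.2948, v = 506.0·(+0.05439)/1.28639 + 234.7 = 256.0961
M2: Pc = R·M2+t = (+0.31190, -0.11490, +1.36343); u = 555.3·(+0.31190)/1.36343 + 312.2 = 439.2304, v = 506.0·(-0.11490)/1.36343 + 234.7 = 192.0595
M3: Pc = R·M3+t = (+0.15896, -0.07199, +1.46021); u = 555.3·(+0.15896)/1.46021 + 312.2 = 372.6504, v = 506.0·(-0.07199)/1.46021 + 234.7 = 209.7519

c0=(375.51, 270.29) c1=(446.29, 256.10) c2=(439.23, 192.06) c3=(372.65, 209.75)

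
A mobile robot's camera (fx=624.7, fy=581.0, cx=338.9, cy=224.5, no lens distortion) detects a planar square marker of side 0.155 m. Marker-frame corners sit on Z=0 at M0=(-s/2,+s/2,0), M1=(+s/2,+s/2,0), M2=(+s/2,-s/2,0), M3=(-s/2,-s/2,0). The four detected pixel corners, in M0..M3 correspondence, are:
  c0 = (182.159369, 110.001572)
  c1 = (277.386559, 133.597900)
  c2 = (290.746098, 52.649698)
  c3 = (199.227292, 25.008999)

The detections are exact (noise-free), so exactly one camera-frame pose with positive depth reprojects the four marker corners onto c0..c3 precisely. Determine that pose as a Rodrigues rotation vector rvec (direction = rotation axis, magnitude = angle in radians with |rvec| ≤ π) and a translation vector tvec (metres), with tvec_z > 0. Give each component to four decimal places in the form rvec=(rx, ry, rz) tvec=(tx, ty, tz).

Intrinsics K: fx=624.7, fy=581.0, cx=338.9, cy=224.5
Marker side s = 0.155 m; corners in marker frame (Z=0):
  M0 = (-0.0775, +0.0775, 0)
  M1 = (+0.0775, +0.0775, 0)
  M2 = (+0.0775, -0.0775, 0)
  M3 = (-0.0775, -0.0775, 0)
Detected image corners:
  c0 = (182.159369, 110.001572) px
  c1 = (277.386559, 133.597900) px
  c2 = (290.746098, 52.649698) px
  c3 = (199.227292, 25.008999) px
Planar DLT: solve 8×8 A·h = b for H (H[2,2]=1):
  H  [+691.18238 -144.13556 +238.85079]
  H  [+195.57554 +519.23878 +80.05906]
  H  [+0.37474 -0.19517 +1.00000]
B = K⁻¹H; ‖b₁‖=0.996423, ‖b₂‖=0.996423; λ = 2/(‖b₁‖+‖b₂‖) = 1.003589, sign → tz>0 ⇒ λ=+1.003589
r₁ = λ·B[:,0] = (+0.90637,+0.19250,+0.37609); r₂ = λ·B[:,1] = (-0.12529,+0.97259,-0.19587)
r₃ = r₁×r₂ = (-0.40349,+0.13041,+0.90564); SVD([r₁ r₂ r₃]) → R = UVᵀ:
  R  [+0.90637 -0.12529 -0.40349]
  R  [+0.19250 +0.97259 +0.13041]
  R  [+0.37609 -0.19587 +0.90564]
t = (-0.16073, -0.24950, +1.00359) m
tr R = 2.784601; θ = arccos((tr R − 1)/2) = 0.468381 rad = 26.836°
axis k = ((R−Rᵀ)₃₂, (R−Rᵀ)₁₃, (R−Rᵀ)₂₁) / (2 sinθ) = (-0.361378, -0.863432, +0.351983)
rvec = θ·k = (-0.169262, -0.404415, +0.164862)

rvec=(-0.1693, -0.4044, 0.1649) tvec=(-0.1607, -0.2495, 1.0036)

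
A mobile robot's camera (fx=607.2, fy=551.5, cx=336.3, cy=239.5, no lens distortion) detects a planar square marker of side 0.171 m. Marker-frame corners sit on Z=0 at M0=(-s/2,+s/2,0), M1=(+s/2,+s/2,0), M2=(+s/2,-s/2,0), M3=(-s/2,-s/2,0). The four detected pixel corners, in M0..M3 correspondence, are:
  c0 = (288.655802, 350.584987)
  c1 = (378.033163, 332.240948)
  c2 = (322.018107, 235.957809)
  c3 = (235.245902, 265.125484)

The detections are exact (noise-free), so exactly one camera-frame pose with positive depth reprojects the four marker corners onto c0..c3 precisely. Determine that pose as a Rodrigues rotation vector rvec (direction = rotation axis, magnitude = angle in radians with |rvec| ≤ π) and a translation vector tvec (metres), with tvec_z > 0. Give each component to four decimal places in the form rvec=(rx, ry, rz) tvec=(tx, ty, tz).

Intrinsics K: fx=607.2, fy=551.5, cx=336.3, cy=239.5
Marker side s = 0.171 m; corners in marker frame (Z=0):
  M0 = (-0.0855, +0.0855, 0)
  M1 = (+0.0855, +0.0855, 0)
  M2 = (+0.0855, -0.0855, 0)
  M3 = (-0.0855, -0.0855, 0)
Detected image corners:
  c0 = (288.655802, 350.584987) px
  c1 = (378.033163, 332.240948) px
  c2 = (322.018107, 235.957809) px
  c3 = (235.245902, 265.125484) px
Planar DLT: solve 8×8 A·h = b for H (H[2,2]=1):
  H  [+319.94086 +387.90937 +304.10815]
  H  [-327.19208 +595.81666 +297.49337]
  H  [-0.63814 +0.22344 +1.00000]
B = K⁻¹H; ‖b₁‖=1.132333, ‖b₂‖=1.132333; λ = 2/(‖b₁‖+‖b₂‖) = 0.883133, sign → tz>0 ⇒ λ=+0.883133
r₁ = λ·B[:,0] = (+0.77746,-0.27921,-0.56356); r₂ = λ·B[:,1] = (+0.45490,+0.86841,+0.19732)
r₃ = r₁×r₂ = (+0.43430,-0.40977,+0.80216); SVD([r₁ r₂ r₃]) → R = UVᵀ:
  R  [+0.77746 +0.45490 +0.43430]
  R  [-0.27921 +0.86841 -0.40977]
  R  [-0.56356 +0.19732 +0.80216]
t = (-0.04682, +0.09287, +0.88313) m
tr R = 2.448031; θ = arccos((tr R − 1)/2) = 0.761190 rad = 43.613°
axis k = ((R−Rᵀ)₃₂, (R−Rᵀ)₁₃, (R−Rᵀ)₂₁) / (2 sinθ) = (+0.440064, +0.723314, -0.532127)
rvec = θ·k = (+0.334973, +0.550580, -0.405050)

rvec=(0.3350, 0.5506, -0.4051) tvec=(-0.0468, 0.0929, 0.8831)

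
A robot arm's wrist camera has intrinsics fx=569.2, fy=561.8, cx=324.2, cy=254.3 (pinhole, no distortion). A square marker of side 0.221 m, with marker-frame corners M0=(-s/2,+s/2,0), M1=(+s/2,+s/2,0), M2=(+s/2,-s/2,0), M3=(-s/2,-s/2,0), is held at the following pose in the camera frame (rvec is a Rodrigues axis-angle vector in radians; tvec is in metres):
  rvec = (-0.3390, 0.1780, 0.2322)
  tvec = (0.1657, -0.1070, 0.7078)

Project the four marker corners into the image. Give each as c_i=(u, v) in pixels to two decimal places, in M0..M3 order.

c0=(350.13, 232.38) c1=(537.22, 267.99) c2=(561.58, 108.24) c3=(389.63, 85.51)

Intrinsics K: fx=569.2, fy=561.8, cx=324.2, cy=254.3
Marker side s = 0.221 m; corners in marker frame (Z=0):
  M0 = (-0.1105, +0.1105, 0)
  M1 = (+0.1105, +0.1105, 0)
  M2 = (+0.1105, -0.1105, 0)
  M3 = (-0.1105, -0.1105, 0)
rvec = (-0.3390, 0.1780, 0.2322), |rvec| = θ = 0.44780 rad = 25.657°
Rodrigues: sinθ=0.43298, 1−cosθ=0.09860; R = I + sinθ·[k]× + (1−cosθ)·[k]×²:
    [+0.95791 -0.25419 +0.13341]
    [+0.19485 +0.91698 +0.34811]
    [-0.21082 -0.30746 +0.92791]
t = (0.1657, -0.1070, 0.7078) m
M0: Pc = R·M0+t = (+0.03176, -0.02720, +0.69712); u = 569.2·(+0.03176)/0.69712 + 324.2 = 350.1347, v = 561.8·(-0.02720)/0.69712 + 254.3 = 232.3766
M1: Pc = R·M1+t = (+0.24346, +0.01586, +0.65053); u = 569.2·(+0.24346)/0.65053 + 324.2 = 537.2234, v = 561.8·(+0.01586)/0.65053 + 254.3 = 267.9943
M2: Pc = R·M2+t = (+0.29964, -0.18680, +0.71848); u = 569.2·(+0.29964)/0.71848 + 324.2 = 561.5809, v = 561.8·(-0.18680)/0.71848 + 254.3 = 108.2388
M3: Pc = R·M3+t = (+0.08794, -0.22986, +0.76507); u = 569.2·(+0.08794)/0.76507 + 324.2 = 389.6250, v = 561.8·(-0.22986)/0.76507 + 254.3 = 85.5131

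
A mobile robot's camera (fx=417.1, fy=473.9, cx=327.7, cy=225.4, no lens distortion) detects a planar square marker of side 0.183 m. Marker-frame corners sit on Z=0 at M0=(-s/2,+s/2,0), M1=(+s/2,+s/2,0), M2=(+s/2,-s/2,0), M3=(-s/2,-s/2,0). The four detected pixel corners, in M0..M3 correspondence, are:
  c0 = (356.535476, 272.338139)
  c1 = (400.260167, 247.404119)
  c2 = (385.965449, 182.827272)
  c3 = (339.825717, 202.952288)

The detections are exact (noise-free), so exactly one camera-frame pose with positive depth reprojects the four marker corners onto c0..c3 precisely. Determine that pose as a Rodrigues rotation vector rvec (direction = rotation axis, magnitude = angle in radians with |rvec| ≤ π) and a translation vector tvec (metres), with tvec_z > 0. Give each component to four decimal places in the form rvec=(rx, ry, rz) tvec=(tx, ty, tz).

rvec=(0.0898, -0.6001, -0.3167) tvec=(0.1295, 0.0025, 1.2286)

Intrinsics K: fx=417.1, fy=473.9, cx=327.7, cy=225.4
Marker side s = 0.183 m; corners in marker frame (Z=0):
  M0 = (-0.0915, +0.0915, 0)
  M1 = (+0.0915, +0.0915, 0)
  M2 = (+0.0915, -0.0915, 0)
  M3 = (-0.0915, -0.0915, 0)
Detected image corners:
  c0 = (356.535476, 272.338139) px
  c1 = (400.260167, 247.404119) px
  c2 = (385.965449, 182.827272) px
  c3 = (339.825717, 202.952288) px
Planar DLT: solve 8×8 A·h = b for H (H[2,2]=1):
  H  [+408.54941 +137.03476 +371.65192]
  H  [-23.66350 +397.60897 +226.36167]
  H  [+0.44005 +0.14188 +1.00000]
B = K⁻¹H; ‖b₁‖=0.813947, ‖b₂‖=0.813947; λ = 2/(‖b₁‖+‖b₂‖) = 1.228582, sign → tz>0 ⇒ λ=+1.228582
r₁ = λ·B[:,0] = (+0.77863,-0.31849,+0.54064); r₂ = λ·B[:,1] = (+0.26669,+0.94789,+0.17432)
r₃ = r₁×r₂ = (-0.56798,+0.00845,+0.82300); SVD([r₁ r₂ r₃]) → R = UVᵀ:
  R  [+0.77863 +0.26669 -0.56798]
  R  [-0.31849 +0.94789 +0.00845]
  R  [+0.54064 +0.17432 +0.82300]
t = (+0.12946, +0.00249, +1.22858) m
tr R = 2.549519; θ = arccos((tr R − 1)/2) = 0.684462 rad = 39.217°
axis k = ((R−Rᵀ)₃₂, (R−Rᵀ)₁₃, (R−Rᵀ)₂₁) / (2 sinθ) = (+0.131167, -0.876721, -0.462770)
rvec = θ·k = (+0.089779, -0.600082, -0.316748)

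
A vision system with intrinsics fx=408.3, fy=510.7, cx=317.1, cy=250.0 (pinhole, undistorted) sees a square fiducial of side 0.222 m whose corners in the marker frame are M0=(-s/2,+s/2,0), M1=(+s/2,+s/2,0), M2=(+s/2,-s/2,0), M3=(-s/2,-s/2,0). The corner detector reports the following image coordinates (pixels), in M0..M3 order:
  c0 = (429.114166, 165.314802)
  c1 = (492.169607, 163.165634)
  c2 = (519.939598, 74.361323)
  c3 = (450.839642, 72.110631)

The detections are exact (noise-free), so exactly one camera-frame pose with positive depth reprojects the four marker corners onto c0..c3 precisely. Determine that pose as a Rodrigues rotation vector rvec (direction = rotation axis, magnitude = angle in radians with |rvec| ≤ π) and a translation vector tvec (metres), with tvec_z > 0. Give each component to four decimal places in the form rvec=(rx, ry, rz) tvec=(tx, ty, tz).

rvec=(0.6399, -0.2746, 0.0186) tvec=(0.4545, -0.2999, 1.1893)

Intrinsics K: fx=408.3, fy=510.7, cx=317.1, cy=250.0
Marker side s = 0.222 m; corners in marker frame (Z=0):
  M0 = (-0.1110, +0.1110, 0)
  M1 = (+0.1110, +0.1110, 0)
  M2 = (+0.1110, -0.1110, 0)
  M3 = (-0.1110, -0.1110, 0)
Detected image corners:
  c0 = (429.114166, 165.314802) px
  c1 = (492.169607, 163.165634) px
  c2 = (519.939598, 74.361323) px
  c3 = (450.839642, 72.110631) px
Planar DLT: solve 8×8 A·h = b for H (H[2,2]=1):
  H  [+399.78617 +121.63567 +473.13558]
  H  [+25.51228 +468.28886 +121.23133]
  H  [+0.21751 +0.49352 +1.00000]
B = K⁻¹H; ‖b₁‖=0.840813, ‖b₂‖=0.840813; λ = 2/(‖b₁‖+‖b₂‖) = 1.189325, sign → tz>0 ⇒ λ=+1.189325
r₁ = λ·B[:,0] = (+0.96362,-0.06722,+0.25869); r₂ = λ·B[:,1] = (-0.10154,+0.80323,+0.58695)
r₃ = r₁×r₂ = (-0.24724,-0.59186,+0.76718); SVD([r₁ r₂ r₃]) → R = UVᵀ:
  R  [+0.96362 -0.10154 -0.24724]
  R  [-0.06722 +0.80323 -0.59186]
  R  [+0.25869 +0.58695 +0.76718]
t = (+0.45451, -0.29988, +1.18932) m
tr R = 2.534033; θ = arccos((tr R − 1)/2) = 0.696618 rad = 39.913°
axis k = ((R−Rᵀ)₃₂, (R−Rᵀ)₁₃, (R−Rᵀ)₂₁) / (2 sinθ) = (+0.918612, -0.394254, +0.026742)
rvec = θ·k = (+0.639922, -0.274644, +0.018629)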